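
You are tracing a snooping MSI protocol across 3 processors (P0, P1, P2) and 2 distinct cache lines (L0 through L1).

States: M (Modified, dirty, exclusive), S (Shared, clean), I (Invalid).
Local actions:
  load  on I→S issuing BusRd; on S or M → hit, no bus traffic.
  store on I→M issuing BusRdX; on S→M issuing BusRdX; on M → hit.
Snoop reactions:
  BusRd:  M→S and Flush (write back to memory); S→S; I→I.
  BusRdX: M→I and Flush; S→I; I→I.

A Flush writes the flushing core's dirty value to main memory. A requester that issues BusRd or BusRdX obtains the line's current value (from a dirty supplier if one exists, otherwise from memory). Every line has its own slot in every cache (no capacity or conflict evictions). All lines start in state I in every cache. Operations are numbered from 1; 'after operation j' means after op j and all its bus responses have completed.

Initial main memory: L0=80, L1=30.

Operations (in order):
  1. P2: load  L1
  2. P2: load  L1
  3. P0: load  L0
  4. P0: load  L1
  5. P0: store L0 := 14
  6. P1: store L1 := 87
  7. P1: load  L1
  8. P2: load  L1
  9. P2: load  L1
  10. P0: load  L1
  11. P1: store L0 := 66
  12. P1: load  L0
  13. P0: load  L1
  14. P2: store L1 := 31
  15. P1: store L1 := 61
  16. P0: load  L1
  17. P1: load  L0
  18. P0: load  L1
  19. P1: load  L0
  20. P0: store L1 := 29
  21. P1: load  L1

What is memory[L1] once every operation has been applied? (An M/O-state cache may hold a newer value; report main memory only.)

memory[L1] = 29

[1] P2: load  L1 | P0:I, P1:I, P2:S(30) | bus: BusRd
[2] P2: load  L1 | P0:I, P1:I, P2:S(30) | bus: none
[3] P0: load  L0 | P0:S(80), P1:I, P2:I | bus: BusRd
[4] P0: load  L1 | P0:S(30), P1:I, P2:S(30) | bus: BusRd
[5] P0: store L0 := 14 | P0:M(14), P1:I, P2:I | bus: BusRdX
[6] P1: store L1 := 87 | P0:I, P1:M(87), P2:I | bus: BusRdX
[7] P1: load  L1 | P0:I, P1:M(87), P2:I | bus: none
[8] P2: load  L1 | P0:I, P1:S(87), P2:S(87) | bus: BusRd,Flush
[9] P2: load  L1 | P0:I, P1:S(87), P2:S(87) | bus: none
[10] P0: load  L1 | P0:S(87), P1:S(87), P2:S(87) | bus: BusRd
[11] P1: store L0 := 66 | P0:I, P1:M(66), P2:I | bus: BusRdX,Flush
[12] P1: load  L0 | P0:I, P1:M(66), P2:I | bus: none
[13] P0: load  L1 | P0:S(87), P1:S(87), P2:S(87) | bus: none
[14] P2: store L1 := 31 | P0:I, P1:I, P2:M(31) | bus: BusRdX
[15] P1: store L1 := 61 | P0:I, P1:M(61), P2:I | bus: BusRdX,Flush
[16] P0: load  L1 | P0:S(61), P1:S(61), P2:I | bus: BusRd,Flush
[17] P1: load  L0 | P0:I, P1:M(66), P2:I | bus: none
[18] P0: load  L1 | P0:S(61), P1:S(61), P2:I | bus: none
[19] P1: load  L0 | P0:I, P1:M(66), P2:I | bus: none
[20] P0: store L1 := 29 | P0:M(29), P1:I, P2:I | bus: BusRdX
[21] P1: load  L1 | P0:S(29), P1:S(29), P2:I | bus: BusRd,Flush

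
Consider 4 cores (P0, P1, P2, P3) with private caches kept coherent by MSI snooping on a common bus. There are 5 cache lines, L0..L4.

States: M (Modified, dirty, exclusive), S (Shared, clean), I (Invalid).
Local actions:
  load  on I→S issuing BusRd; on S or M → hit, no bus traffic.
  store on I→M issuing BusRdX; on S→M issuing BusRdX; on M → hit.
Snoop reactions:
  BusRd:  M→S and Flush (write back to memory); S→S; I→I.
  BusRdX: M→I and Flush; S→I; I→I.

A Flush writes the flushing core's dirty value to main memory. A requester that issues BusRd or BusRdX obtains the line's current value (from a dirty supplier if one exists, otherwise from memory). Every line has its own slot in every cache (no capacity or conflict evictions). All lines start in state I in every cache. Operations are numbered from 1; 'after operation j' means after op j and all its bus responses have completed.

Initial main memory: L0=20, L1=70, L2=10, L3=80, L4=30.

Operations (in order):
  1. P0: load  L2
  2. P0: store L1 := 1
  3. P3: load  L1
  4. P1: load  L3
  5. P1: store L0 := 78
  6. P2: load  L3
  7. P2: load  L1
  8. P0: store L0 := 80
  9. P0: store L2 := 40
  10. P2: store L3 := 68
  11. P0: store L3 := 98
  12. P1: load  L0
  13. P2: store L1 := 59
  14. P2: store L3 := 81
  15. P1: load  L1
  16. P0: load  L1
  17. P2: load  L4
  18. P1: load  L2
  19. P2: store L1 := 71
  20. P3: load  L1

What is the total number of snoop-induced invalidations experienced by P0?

  op1 P0: load  L2 → S/I/I/I on L2; bus BusRd; mem=10
  op2 P0: store L1 := 1 → M/I/I/I on L1; bus BusRdX; mem=70
  op3 P3: load  L1 → S/I/I/S on L1; bus BusRd Flush; mem=1
  op4 P1: load  L3 → I/S/I/I on L3; bus BusRd; mem=80
  op5 P1: store L0 := 78 → I/M/I/I on L0; bus BusRdX; mem=20
  op6 P2: load  L3 → I/S/S/I on L3; bus BusRd; mem=80
  op7 P2: load  L1 → S/I/S/S on L1; bus BusRd; mem=1
  op8 P0: store L0 := 80 → M/I/I/I on L0; bus BusRdX Flush; mem=78
  op9 P0: store L2 := 40 → M/I/I/I on L2; bus BusRdX; mem=10
  op10 P2: store L3 := 68 → I/I/M/I on L3; bus BusRdX; mem=80
  op11 P0: store L3 := 98 → M/I/I/I on L3; bus BusRdX Flush; mem=68
  op12 P1: load  L0 → S/S/I/I on L0; bus BusRd Flush; mem=80
  op13 P2: store L1 := 59 → I/I/M/I on L1; bus BusRdX; mem=1
  op14 P2: store L3 := 81 → I/I/M/I on L3; bus BusRdX Flush; mem=98
  op15 P1: load  L1 → I/S/S/I on L1; bus BusRd Flush; mem=59
  op16 P0: load  L1 → S/S/S/I on L1; bus BusRd; mem=59
  op17 P2: load  L4 → I/I/S/I on L4; bus BusRd; mem=30
  op18 P1: load  L2 → S/S/I/I on L2; bus BusRd Flush; mem=40
  op19 P2: store L1 := 71 → I/I/M/I on L1; bus BusRdX; mem=59
  op20 P3: load  L1 → I/I/S/S on L1; bus BusRd Flush; mem=71

invalidations = 3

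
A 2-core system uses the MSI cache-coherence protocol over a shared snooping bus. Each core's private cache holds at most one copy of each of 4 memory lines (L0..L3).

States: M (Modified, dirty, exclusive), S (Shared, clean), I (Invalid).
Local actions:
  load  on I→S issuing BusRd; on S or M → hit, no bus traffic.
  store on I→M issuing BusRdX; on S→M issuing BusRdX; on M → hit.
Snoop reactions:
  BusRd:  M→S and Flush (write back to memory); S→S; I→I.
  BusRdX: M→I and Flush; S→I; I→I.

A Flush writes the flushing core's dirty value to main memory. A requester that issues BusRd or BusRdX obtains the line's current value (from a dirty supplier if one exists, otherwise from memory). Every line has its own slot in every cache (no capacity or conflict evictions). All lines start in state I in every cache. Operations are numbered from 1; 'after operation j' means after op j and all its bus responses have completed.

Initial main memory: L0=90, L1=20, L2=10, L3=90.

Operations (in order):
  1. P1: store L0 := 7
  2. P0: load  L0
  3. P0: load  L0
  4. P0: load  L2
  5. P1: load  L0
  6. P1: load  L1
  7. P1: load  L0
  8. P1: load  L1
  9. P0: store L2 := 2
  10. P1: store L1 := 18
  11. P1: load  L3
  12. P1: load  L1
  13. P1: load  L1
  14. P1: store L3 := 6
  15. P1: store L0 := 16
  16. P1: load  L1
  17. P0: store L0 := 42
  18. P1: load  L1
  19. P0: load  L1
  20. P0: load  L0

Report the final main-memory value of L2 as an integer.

memory[L2] = 10

1. P1: store L0 := 7  bus=[BusRdX]  L0: P0=I P1=M  mem[L0]=90
2. P0: load  L0  bus=[BusRd,Flush]  L0: P0=S P1=S  mem[L0]=7
3. P0: load  L0  bus=[-]  L0: P0=S P1=S  mem[L0]=7
4. P0: load  L2  bus=[BusRd]  L2: P0=S P1=I  mem[L2]=10
5. P1: load  L0  bus=[-]  L0: P0=S P1=S  mem[L0]=7
6. P1: load  L1  bus=[BusRd]  L1: P0=I P1=S  mem[L1]=20
7. P1: load  L0  bus=[-]  L0: P0=S P1=S  mem[L0]=7
8. P1: load  L1  bus=[-]  L1: P0=I P1=S  mem[L1]=20
9. P0: store L2 := 2  bus=[BusRdX]  L2: P0=M P1=I  mem[L2]=10
10. P1: store L1 := 18  bus=[BusRdX]  L1: P0=I P1=M  mem[L1]=20
11. P1: load  L3  bus=[BusRd]  L3: P0=I P1=S  mem[L3]=90
12. P1: load  L1  bus=[-]  L1: P0=I P1=M  mem[L1]=20
13. P1: load  L1  bus=[-]  L1: P0=I P1=M  mem[L1]=20
14. P1: store L3 := 6  bus=[BusRdX]  L3: P0=I P1=M  mem[L3]=90
15. P1: store L0 := 16  bus=[BusRdX]  L0: P0=I P1=M  mem[L0]=7
16. P1: load  L1  bus=[-]  L1: P0=I P1=M  mem[L1]=20
17. P0: store L0 := 42  bus=[BusRdX,Flush]  L0: P0=M P1=I  mem[L0]=16
18. P1: load  L1  bus=[-]  L1: P0=I P1=M  mem[L1]=20
19. P0: load  L1  bus=[BusRd,Flush]  L1: P0=S P1=S  mem[L1]=18
20. P0: load  L0  bus=[-]  L0: P0=M P1=I  mem[L0]=16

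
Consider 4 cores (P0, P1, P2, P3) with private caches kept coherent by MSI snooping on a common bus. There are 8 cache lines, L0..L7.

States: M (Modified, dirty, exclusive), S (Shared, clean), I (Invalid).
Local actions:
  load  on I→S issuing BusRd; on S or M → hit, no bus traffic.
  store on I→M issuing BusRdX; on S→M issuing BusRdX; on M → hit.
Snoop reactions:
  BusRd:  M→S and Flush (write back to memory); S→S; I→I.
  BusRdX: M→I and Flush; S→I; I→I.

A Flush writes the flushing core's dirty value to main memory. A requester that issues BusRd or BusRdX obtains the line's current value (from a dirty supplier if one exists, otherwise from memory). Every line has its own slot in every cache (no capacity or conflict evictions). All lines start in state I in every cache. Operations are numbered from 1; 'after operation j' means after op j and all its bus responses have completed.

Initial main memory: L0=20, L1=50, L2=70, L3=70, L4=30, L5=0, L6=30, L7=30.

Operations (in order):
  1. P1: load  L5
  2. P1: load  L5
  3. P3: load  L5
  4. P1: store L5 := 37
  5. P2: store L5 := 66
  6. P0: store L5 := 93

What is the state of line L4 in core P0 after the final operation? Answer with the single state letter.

state = I

1. P1: load  L5  bus=[BusRd]  L5: P0=I P1=S P2=I P3=I  mem[L5]=0
2. P1: load  L5  bus=[-]  L5: P0=I P1=S P2=I P3=I  mem[L5]=0
3. P3: load  L5  bus=[BusRd]  L5: P0=I P1=S P2=I P3=S  mem[L5]=0
4. P1: store L5 := 37  bus=[BusRdX]  L5: P0=I P1=M P2=I P3=I  mem[L5]=0
5. P2: store L5 := 66  bus=[BusRdX,Flush]  L5: P0=I P1=I P2=M P3=I  mem[L5]=37
6. P0: store L5 := 93  bus=[BusRdX,Flush]  L5: P0=M P1=I P2=I P3=I  mem[L5]=66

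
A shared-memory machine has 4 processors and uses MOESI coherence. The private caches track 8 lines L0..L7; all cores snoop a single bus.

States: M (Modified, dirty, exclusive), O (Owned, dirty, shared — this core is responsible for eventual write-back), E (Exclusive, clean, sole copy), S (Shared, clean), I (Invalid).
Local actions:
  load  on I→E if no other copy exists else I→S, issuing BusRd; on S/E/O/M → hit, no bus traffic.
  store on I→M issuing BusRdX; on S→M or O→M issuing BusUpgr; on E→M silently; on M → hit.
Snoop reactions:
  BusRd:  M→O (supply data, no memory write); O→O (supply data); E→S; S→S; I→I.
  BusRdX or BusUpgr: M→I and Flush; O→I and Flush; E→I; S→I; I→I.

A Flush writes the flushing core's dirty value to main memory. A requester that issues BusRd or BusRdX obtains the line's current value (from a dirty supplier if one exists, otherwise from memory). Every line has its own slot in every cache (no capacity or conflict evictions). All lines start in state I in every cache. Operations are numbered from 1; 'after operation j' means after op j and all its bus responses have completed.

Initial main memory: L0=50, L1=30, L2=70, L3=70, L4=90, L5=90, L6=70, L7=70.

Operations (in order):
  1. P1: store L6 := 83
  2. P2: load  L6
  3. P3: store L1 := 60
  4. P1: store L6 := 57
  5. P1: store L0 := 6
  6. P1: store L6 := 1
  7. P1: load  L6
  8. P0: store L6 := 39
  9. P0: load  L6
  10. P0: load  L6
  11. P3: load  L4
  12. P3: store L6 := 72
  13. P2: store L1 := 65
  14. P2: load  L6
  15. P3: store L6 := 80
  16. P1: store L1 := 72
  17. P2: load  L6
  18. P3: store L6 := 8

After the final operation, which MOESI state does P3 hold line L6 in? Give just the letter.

step 1: P1: store L6 := 83  ⟶  IMII  (L6)  txn=BusRdX  M[L6]=70
step 2: P2: load  L6  ⟶  IOSI  (L6)  txn=BusRd  M[L6]=70
step 3: P3: store L1 := 60  ⟶  IIIM  (L1)  txn=BusRdX  M[L1]=30
step 4: P1: store L6 := 57  ⟶  IMII  (L6)  txn=BusUpgr  M[L6]=70
step 5: P1: store L0 := 6  ⟶  IMII  (L0)  txn=BusRdX  M[L0]=50
step 6: P1: store L6 := 1  ⟶  IMII  (L6)  txn=∅  M[L6]=70
step 7: P1: load  L6  ⟶  IMII  (L6)  txn=∅  M[L6]=70
step 8: P0: store L6 := 39  ⟶  MIII  (L6)  txn=BusRdX+Flush  M[L6]=1
step 9: P0: load  L6  ⟶  MIII  (L6)  txn=∅  M[L6]=1
step 10: P0: load  L6  ⟶  MIII  (L6)  txn=∅  M[L6]=1
step 11: P3: load  L4  ⟶  IIIE  (L4)  txn=BusRd  M[L4]=90
step 12: P3: store L6 := 72  ⟶  IIIM  (L6)  txn=BusRdX+Flush  M[L6]=39
step 13: P2: store L1 := 65  ⟶  IIMI  (L1)  txn=BusRdX+Flush  M[L1]=60
step 14: P2: load  L6  ⟶  IISO  (L6)  txn=BusRd  M[L6]=39
step 15: P3: store L6 := 80  ⟶  IIIM  (L6)  txn=BusUpgr  M[L6]=39
step 16: P1: store L1 := 72  ⟶  IMII  (L1)  txn=BusRdX+Flush  M[L1]=65
step 17: P2: load  L6  ⟶  IISO  (L6)  txn=BusRd  M[L6]=39
step 18: P3: store L6 := 8  ⟶  IIIM  (L6)  txn=BusUpgr  M[L6]=39

state = M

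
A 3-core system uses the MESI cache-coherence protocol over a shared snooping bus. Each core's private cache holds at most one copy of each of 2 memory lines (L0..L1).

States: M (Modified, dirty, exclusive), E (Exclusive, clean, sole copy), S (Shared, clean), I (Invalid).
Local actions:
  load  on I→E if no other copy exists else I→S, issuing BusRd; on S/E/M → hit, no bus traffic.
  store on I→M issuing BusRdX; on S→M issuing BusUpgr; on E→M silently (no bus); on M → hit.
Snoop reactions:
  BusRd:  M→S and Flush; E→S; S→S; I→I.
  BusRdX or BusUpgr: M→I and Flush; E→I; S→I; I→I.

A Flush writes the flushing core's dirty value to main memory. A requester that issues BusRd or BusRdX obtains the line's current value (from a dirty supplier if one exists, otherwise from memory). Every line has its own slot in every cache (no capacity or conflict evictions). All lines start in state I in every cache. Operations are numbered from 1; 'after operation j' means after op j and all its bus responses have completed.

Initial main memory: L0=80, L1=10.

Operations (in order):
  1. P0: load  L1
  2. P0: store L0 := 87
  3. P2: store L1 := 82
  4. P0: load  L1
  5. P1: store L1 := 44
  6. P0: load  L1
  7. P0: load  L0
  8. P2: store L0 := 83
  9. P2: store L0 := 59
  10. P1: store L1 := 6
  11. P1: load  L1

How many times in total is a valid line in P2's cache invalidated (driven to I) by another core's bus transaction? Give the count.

invalidations = 1

[1] P0: load  L1 | P0:E(10), P1:I, P2:I | bus: BusRd
[2] P0: store L0 := 87 | P0:M(87), P1:I, P2:I | bus: BusRdX
[3] P2: store L1 := 82 | P0:I, P1:I, P2:M(82) | bus: BusRdX
[4] P0: load  L1 | P0:S(82), P1:I, P2:S(82) | bus: BusRd,Flush
[5] P1: store L1 := 44 | P0:I, P1:M(44), P2:I | bus: BusRdX
[6] P0: load  L1 | P0:S(44), P1:S(44), P2:I | bus: BusRd,Flush
[7] P0: load  L0 | P0:M(87), P1:I, P2:I | bus: none
[8] P2: store L0 := 83 | P0:I, P1:I, P2:M(83) | bus: BusRdX,Flush
[9] P2: store L0 := 59 | P0:I, P1:I, P2:M(59) | bus: none
[10] P1: store L1 := 6 | P0:I, P1:M(6), P2:I | bus: BusUpgr
[11] P1: load  L1 | P0:I, P1:M(6), P2:I | bus: none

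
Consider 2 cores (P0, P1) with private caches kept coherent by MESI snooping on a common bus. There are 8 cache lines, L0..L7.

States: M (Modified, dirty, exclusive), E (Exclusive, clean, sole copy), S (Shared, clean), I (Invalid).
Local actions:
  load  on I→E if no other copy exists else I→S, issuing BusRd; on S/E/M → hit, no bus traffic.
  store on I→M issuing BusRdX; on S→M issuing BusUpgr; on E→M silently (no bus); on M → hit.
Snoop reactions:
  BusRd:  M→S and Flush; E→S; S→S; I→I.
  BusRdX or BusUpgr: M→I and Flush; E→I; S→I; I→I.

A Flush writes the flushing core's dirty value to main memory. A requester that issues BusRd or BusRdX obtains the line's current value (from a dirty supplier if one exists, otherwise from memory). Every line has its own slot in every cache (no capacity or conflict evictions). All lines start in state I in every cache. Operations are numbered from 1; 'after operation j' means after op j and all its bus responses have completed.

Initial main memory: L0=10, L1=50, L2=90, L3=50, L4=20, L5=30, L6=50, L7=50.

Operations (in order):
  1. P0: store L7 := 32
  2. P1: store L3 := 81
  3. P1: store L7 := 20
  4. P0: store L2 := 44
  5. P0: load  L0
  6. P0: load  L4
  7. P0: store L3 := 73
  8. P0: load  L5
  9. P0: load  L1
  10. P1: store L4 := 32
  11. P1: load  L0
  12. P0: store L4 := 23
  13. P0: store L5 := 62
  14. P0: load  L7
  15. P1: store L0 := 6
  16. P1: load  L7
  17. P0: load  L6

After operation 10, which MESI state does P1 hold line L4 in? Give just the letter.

state = M

[1] P0: store L7 := 32 | P0:M(32), P1:I | bus: BusRdX
[2] P1: store L3 := 81 | P0:I, P1:M(81) | bus: BusRdX
[3] P1: store L7 := 20 | P0:I, P1:M(20) | bus: BusRdX,Flush
[4] P0: store L2 := 44 | P0:M(44), P1:I | bus: BusRdX
[5] P0: load  L0 | P0:E(10), P1:I | bus: BusRd
[6] P0: load  L4 | P0:E(20), P1:I | bus: BusRd
[7] P0: store L3 := 73 | P0:M(73), P1:I | bus: BusRdX,Flush
[8] P0: load  L5 | P0:E(30), P1:I | bus: BusRd
[9] P0: load  L1 | P0:E(50), P1:I | bus: BusRd
[10] P1: store L4 := 32 | P0:I, P1:M(32) | bus: BusRdX
[11] P1: load  L0 | P0:S(10), P1:S(10) | bus: BusRd
[12] P0: store L4 := 23 | P0:M(23), P1:I | bus: BusRdX,Flush
[13] P0: store L5 := 62 | P0:M(62), P1:I | bus: none
[14] P0: load  L7 | P0:S(20), P1:S(20) | bus: BusRd,Flush
[15] P1: store L0 := 6 | P0:I, P1:M(6) | bus: BusUpgr
[16] P1: load  L7 | P0:S(20), P1:S(20) | bus: none
[17] P0: load  L6 | P0:E(50), P1:I | bus: BusRd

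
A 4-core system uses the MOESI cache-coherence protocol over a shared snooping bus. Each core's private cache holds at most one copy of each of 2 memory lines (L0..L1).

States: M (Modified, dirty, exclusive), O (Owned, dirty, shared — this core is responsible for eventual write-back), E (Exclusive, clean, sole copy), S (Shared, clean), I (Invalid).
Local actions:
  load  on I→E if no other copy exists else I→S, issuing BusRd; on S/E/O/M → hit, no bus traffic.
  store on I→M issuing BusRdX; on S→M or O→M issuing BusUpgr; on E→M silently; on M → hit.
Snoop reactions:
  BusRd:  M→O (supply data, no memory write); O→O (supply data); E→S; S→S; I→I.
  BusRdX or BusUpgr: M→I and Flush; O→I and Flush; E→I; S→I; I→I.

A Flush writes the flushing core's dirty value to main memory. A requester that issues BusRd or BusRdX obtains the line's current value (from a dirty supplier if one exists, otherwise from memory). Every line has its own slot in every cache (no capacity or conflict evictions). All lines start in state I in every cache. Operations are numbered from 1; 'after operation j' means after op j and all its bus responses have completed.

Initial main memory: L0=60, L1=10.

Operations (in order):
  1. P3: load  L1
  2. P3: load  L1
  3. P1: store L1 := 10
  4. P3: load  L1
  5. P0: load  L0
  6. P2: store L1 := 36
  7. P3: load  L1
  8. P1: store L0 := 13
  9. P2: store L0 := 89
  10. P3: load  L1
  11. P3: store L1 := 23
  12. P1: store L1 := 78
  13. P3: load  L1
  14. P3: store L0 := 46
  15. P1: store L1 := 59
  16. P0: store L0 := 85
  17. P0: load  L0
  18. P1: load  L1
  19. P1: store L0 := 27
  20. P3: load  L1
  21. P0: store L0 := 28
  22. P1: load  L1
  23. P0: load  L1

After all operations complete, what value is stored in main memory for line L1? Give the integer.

[1] P3: load  L1 | P0:I, P1:I, P2:I, P3:E(10) | bus: BusRd
[2] P3: load  L1 | P0:I, P1:I, P2:I, P3:E(10) | bus: none
[3] P1: store L1 := 10 | P0:I, P1:M(10), P2:I, P3:I | bus: BusRdX
[4] P3: load  L1 | P0:I, P1:O(10), P2:I, P3:S(10) | bus: BusRd
[5] P0: load  L0 | P0:E(60), P1:I, P2:I, P3:I | bus: BusRd
[6] P2: store L1 := 36 | P0:I, P1:I, P2:M(36), P3:I | bus: BusRdX,Flush
[7] P3: load  L1 | P0:I, P1:I, P2:O(36), P3:S(36) | bus: BusRd
[8] P1: store L0 := 13 | P0:I, P1:M(13), P2:I, P3:I | bus: BusRdX
[9] P2: store L0 := 89 | P0:I, P1:I, P2:M(89), P3:I | bus: BusRdX,Flush
[10] P3: load  L1 | P0:I, P1:I, P2:O(36), P3:S(36) | bus: none
[11] P3: store L1 := 23 | P0:I, P1:I, P2:I, P3:M(23) | bus: BusUpgr,Flush
[12] P1: store L1 := 78 | P0:I, P1:M(78), P2:I, P3:I | bus: BusRdX,Flush
[13] P3: load  L1 | P0:I, P1:O(78), P2:I, P3:S(78) | bus: BusRd
[14] P3: store L0 := 46 | P0:I, P1:I, P2:I, P3:M(46) | bus: BusRdX,Flush
[15] P1: store L1 := 59 | P0:I, P1:M(59), P2:I, P3:I | bus: BusUpgr
[16] P0: store L0 := 85 | P0:M(85), P1:I, P2:I, P3:I | bus: BusRdX,Flush
[17] P0: load  L0 | P0:M(85), P1:I, P2:I, P3:I | bus: none
[18] P1: load  L1 | P0:I, P1:M(59), P2:I, P3:I | bus: none
[19] P1: store L0 := 27 | P0:I, P1:M(27), P2:I, P3:I | bus: BusRdX,Flush
[20] P3: load  L1 | P0:I, P1:O(59), P2:I, P3:S(59) | bus: BusRd
[21] P0: store L0 := 28 | P0:M(28), P1:I, P2:I, P3:I | bus: BusRdX,Flush
[22] P1: load  L1 | P0:I, P1:O(59), P2:I, P3:S(59) | bus: none
[23] P0: load  L1 | P0:S(59), P1:O(59), P2:I, P3:S(59) | bus: BusRd

memory[L1] = 23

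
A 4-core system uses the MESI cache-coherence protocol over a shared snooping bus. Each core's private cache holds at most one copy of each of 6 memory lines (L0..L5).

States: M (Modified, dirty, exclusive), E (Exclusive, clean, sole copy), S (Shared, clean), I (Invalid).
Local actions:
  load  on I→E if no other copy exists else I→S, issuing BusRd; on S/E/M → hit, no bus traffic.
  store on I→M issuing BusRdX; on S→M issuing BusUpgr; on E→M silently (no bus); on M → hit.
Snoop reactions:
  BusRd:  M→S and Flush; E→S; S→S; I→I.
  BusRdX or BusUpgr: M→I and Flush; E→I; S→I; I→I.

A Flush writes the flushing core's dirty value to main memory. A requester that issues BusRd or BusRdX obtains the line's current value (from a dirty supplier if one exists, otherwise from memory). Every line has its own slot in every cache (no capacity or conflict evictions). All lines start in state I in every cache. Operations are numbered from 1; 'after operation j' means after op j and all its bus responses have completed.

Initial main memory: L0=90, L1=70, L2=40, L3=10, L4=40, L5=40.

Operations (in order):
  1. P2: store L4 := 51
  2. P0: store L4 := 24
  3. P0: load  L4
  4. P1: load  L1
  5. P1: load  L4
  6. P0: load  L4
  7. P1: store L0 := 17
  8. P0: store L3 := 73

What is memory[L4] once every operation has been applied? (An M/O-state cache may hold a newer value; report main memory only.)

[1] P2: store L4 := 51 | P0:I, P1:I, P2:M(51), P3:I | bus: BusRdX
[2] P0: store L4 := 24 | P0:M(24), P1:I, P2:I, P3:I | bus: BusRdX,Flush
[3] P0: load  L4 | P0:M(24), P1:I, P2:I, P3:I | bus: none
[4] P1: load  L1 | P0:I, P1:E(70), P2:I, P3:I | bus: BusRd
[5] P1: load  L4 | P0:S(24), P1:S(24), P2:I, P3:I | bus: BusRd,Flush
[6] P0: load  L4 | P0:S(24), P1:S(24), P2:I, P3:I | bus: none
[7] P1: store L0 := 17 | P0:I, P1:M(17), P2:I, P3:I | bus: BusRdX
[8] P0: store L3 := 73 | P0:M(73), P1:I, P2:I, P3:I | bus: BusRdX

memory[L4] = 24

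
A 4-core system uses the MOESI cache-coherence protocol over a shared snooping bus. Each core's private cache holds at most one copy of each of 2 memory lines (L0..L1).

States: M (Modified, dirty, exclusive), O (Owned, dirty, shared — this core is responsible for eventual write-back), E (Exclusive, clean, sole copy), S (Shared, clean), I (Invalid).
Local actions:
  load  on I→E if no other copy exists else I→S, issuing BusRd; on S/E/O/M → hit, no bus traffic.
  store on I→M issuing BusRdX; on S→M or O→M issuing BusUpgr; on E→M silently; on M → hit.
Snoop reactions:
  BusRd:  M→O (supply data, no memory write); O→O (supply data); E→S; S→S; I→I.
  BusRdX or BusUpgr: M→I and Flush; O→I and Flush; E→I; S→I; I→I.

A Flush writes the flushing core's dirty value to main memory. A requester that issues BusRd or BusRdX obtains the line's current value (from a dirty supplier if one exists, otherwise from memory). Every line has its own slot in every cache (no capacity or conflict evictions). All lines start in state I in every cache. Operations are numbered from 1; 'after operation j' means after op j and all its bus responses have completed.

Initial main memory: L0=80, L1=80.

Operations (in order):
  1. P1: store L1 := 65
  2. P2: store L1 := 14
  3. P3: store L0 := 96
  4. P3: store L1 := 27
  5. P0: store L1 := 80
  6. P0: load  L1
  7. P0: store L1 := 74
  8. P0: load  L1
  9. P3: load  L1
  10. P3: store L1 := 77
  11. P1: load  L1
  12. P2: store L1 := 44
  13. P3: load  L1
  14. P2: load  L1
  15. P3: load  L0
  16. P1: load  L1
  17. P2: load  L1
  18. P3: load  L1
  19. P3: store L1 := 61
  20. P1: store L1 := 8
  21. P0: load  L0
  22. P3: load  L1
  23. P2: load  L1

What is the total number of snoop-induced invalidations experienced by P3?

invalidations = 3

[1] P1: store L1 := 65 | P0:I, P1:M(65), P2:I, P3:I | bus: BusRdX
[2] P2: store L1 := 14 | P0:I, P1:I, P2:M(14), P3:I | bus: BusRdX,Flush
[3] P3: store L0 := 96 | P0:I, P1:I, P2:I, P3:M(96) | bus: BusRdX
[4] P3: store L1 := 27 | P0:I, P1:I, P2:I, P3:M(27) | bus: BusRdX,Flush
[5] P0: store L1 := 80 | P0:M(80), P1:I, P2:I, P3:I | bus: BusRdX,Flush
[6] P0: load  L1 | P0:M(80), P1:I, P2:I, P3:I | bus: none
[7] P0: store L1 := 74 | P0:M(74), P1:I, P2:I, P3:I | bus: none
[8] P0: load  L1 | P0:M(74), P1:I, P2:I, P3:I | bus: none
[9] P3: load  L1 | P0:O(74), P1:I, P2:I, P3:S(74) | bus: BusRd
[10] P3: store L1 := 77 | P0:I, P1:I, P2:I, P3:M(77) | bus: BusUpgr,Flush
[11] P1: load  L1 | P0:I, P1:S(77), P2:I, P3:O(77) | bus: BusRd
[12] P2: store L1 := 44 | P0:I, P1:I, P2:M(44), P3:I | bus: BusRdX,Flush
[13] P3: load  L1 | P0:I, P1:I, P2:O(44), P3:S(44) | bus: BusRd
[14] P2: load  L1 | P0:I, P1:I, P2:O(44), P3:S(44) | bus: none
[15] P3: load  L0 | P0:I, P1:I, P2:I, P3:M(96) | bus: none
[16] P1: load  L1 | P0:I, P1:S(44), P2:O(44), P3:S(44) | bus: BusRd
[17] P2: load  L1 | P0:I, P1:S(44), P2:O(44), P3:S(44) | bus: none
[18] P3: load  L1 | P0:I, P1:S(44), P2:O(44), P3:S(44) | bus: none
[19] P3: store L1 := 61 | P0:I, P1:I, P2:I, P3:M(61) | bus: BusUpgr,Flush
[20] P1: store L1 := 8 | P0:I, P1:M(8), P2:I, P3:I | bus: BusRdX,Flush
[21] P0: load  L0 | P0:S(96), P1:I, P2:I, P3:O(96) | bus: BusRd
[22] P3: load  L1 | P0:I, P1:O(8), P2:I, P3:S(8) | bus: BusRd
[23] P2: load  L1 | P0:I, P1:O(8), P2:S(8), P3:S(8) | bus: BusRd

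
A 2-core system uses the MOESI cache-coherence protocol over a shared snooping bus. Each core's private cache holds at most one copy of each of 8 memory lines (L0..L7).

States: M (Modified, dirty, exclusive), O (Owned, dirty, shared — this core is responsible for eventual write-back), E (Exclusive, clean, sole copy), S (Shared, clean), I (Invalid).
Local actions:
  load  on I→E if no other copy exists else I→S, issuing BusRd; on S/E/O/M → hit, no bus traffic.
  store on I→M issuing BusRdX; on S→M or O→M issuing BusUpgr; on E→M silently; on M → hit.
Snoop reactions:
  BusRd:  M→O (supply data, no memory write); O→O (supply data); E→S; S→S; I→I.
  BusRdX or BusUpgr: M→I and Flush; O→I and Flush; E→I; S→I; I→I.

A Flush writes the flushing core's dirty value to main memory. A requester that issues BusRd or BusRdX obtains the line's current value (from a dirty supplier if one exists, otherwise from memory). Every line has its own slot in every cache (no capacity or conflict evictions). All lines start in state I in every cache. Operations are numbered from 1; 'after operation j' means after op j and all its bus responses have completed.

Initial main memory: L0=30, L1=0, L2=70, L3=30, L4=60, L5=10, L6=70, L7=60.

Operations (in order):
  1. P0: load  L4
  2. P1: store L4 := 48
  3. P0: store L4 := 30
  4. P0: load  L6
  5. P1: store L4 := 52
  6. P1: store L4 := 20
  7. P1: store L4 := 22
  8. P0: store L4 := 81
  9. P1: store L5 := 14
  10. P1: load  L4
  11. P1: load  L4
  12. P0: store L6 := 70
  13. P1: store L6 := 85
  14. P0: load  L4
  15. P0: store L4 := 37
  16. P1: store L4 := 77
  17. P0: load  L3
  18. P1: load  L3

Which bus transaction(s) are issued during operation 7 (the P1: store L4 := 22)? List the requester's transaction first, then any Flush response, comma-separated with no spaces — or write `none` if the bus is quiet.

bus = none

step 1: P0: load  L4  ⟶  EI  (L4)  txn=BusRd  M[L4]=60
step 2: P1: store L4 := 48  ⟶  IM  (L4)  txn=BusRdX  M[L4]=60
step 3: P0: store L4 := 30  ⟶  MI  (L4)  txn=BusRdX+Flush  M[L4]=48
step 4: P0: load  L6  ⟶  EI  (L6)  txn=BusRd  M[L6]=70
step 5: P1: store L4 := 52  ⟶  IM  (L4)  txn=BusRdX+Flush  M[L4]=30
step 6: P1: store L4 := 20  ⟶  IM  (L4)  txn=∅  M[L4]=30
step 7: P1: store L4 := 22  ⟶  IM  (L4)  txn=∅  M[L4]=30
step 8: P0: store L4 := 81  ⟶  MI  (L4)  txn=BusRdX+Flush  M[L4]=22
step 9: P1: store L5 := 14  ⟶  IM  (L5)  txn=BusRdX  M[L5]=10
step 10: P1: load  L4  ⟶  OS  (L4)  txn=BusRd  M[L4]=22
step 11: P1: load  L4  ⟶  OS  (L4)  txn=∅  M[L4]=22
step 12: P0: store L6 := 70  ⟶  MI  (L6)  txn=∅  M[L6]=70
step 13: P1: store L6 := 85  ⟶  IM  (L6)  txn=BusRdX+Flush  M[L6]=70
step 14: P0: load  L4  ⟶  OS  (L4)  txn=∅  M[L4]=22
step 15: P0: store L4 := 37  ⟶  MI  (L4)  txn=BusUpgr  M[L4]=22
step 16: P1: store L4 := 77  ⟶  IM  (L4)  txn=BusRdX+Flush  M[L4]=37
step 17: P0: load  L3  ⟶  EI  (L3)  txn=BusRd  M[L3]=30
step 18: P1: load  L3  ⟶  SS  (L3)  txn=BusRd  M[L3]=30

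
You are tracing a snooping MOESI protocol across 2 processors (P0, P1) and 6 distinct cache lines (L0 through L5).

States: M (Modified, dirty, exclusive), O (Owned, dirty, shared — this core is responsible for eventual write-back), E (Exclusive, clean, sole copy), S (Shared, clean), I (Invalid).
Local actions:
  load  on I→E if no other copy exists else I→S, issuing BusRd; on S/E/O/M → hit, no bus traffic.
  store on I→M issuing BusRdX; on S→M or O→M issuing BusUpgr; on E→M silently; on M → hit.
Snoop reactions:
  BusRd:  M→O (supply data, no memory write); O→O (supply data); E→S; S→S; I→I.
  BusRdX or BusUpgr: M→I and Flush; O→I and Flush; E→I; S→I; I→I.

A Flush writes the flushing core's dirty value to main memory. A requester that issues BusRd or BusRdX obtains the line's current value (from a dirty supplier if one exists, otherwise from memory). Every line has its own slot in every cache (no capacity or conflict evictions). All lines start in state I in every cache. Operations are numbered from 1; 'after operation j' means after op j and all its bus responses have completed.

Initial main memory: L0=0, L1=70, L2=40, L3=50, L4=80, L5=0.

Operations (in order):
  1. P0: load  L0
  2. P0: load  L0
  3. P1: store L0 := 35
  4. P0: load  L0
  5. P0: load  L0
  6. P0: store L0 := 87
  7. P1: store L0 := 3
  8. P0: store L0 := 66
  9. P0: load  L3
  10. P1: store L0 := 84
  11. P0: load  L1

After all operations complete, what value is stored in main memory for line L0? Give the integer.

memory[L0] = 66

[1] P0: load  L0 | P0:E(0), P1:I | bus: BusRd
[2] P0: load  L0 | P0:E(0), P1:I | bus: none
[3] P1: store L0 := 35 | P0:I, P1:M(35) | bus: BusRdX
[4] P0: load  L0 | P0:S(35), P1:O(35) | bus: BusRd
[5] P0: load  L0 | P0:S(35), P1:O(35) | bus: none
[6] P0: store L0 := 87 | P0:M(87), P1:I | bus: BusUpgr,Flush
[7] P1: store L0 := 3 | P0:I, P1:M(3) | bus: BusRdX,Flush
[8] P0: store L0 := 66 | P0:M(66), P1:I | bus: BusRdX,Flush
[9] P0: load  L3 | P0:E(50), P1:I | bus: BusRd
[10] P1: store L0 := 84 | P0:I, P1:M(84) | bus: BusRdX,Flush
[11] P0: load  L1 | P0:E(70), P1:I | bus: BusRd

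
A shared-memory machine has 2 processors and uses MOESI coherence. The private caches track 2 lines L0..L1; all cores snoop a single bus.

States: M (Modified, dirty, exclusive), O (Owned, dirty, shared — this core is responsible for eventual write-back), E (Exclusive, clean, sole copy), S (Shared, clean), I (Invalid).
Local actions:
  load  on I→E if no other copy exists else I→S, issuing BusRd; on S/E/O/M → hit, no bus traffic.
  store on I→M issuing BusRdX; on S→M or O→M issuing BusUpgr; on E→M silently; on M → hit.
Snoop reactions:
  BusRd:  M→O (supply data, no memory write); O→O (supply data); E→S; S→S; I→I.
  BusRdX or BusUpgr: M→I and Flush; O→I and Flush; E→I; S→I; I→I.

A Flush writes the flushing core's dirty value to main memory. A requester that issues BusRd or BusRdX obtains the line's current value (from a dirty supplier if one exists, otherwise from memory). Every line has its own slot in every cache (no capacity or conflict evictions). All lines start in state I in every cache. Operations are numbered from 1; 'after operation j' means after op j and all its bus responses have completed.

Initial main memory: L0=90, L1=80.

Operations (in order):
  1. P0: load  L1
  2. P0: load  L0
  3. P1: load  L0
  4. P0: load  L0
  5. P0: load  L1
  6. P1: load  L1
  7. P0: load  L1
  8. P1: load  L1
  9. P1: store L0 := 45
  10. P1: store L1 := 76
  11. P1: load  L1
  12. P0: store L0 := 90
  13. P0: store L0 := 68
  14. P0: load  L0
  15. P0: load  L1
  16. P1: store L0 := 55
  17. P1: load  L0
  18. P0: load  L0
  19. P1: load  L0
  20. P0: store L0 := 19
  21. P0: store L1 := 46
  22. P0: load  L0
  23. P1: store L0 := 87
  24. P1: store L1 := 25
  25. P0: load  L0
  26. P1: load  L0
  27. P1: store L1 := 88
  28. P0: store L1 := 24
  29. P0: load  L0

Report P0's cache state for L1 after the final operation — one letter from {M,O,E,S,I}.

step 1: P0: load  L1  ⟶  EI  (L1)  txn=BusRd  M[L1]=80
step 2: P0: load  L0  ⟶  EI  (L0)  txn=BusRd  M[L0]=90
step 3: P1: load  L0  ⟶  SS  (L0)  txn=BusRd  M[L0]=90
step 4: P0: load  L0  ⟶  SS  (L0)  txn=∅  M[L0]=90
step 5: P0: load  L1  ⟶  EI  (L1)  txn=∅  M[L1]=80
step 6: P1: load  L1  ⟶  SS  (L1)  txn=BusRd  M[L1]=80
step 7: P0: load  L1  ⟶  SS  (L1)  txn=∅  M[L1]=80
step 8: P1: load  L1  ⟶  SS  (L1)  txn=∅  M[L1]=80
step 9: P1: store L0 := 45  ⟶  IM  (L0)  txn=BusUpgr  M[L0]=90
step 10: P1: store L1 := 76  ⟶  IM  (L1)  txn=BusUpgr  M[L1]=80
step 11: P1: load  L1  ⟶  IM  (L1)  txn=∅  M[L1]=80
step 12: P0: store L0 := 90  ⟶  MI  (L0)  txn=BusRdX+Flush  M[L0]=45
step 13: P0: store L0 := 68  ⟶  MI  (L0)  txn=∅  M[L0]=45
step 14: P0: load  L0  ⟶  MI  (L0)  txn=∅  M[L0]=45
step 15: P0: load  L1  ⟶  SO  (L1)  txn=BusRd  M[L1]=80
step 16: P1: store L0 := 55  ⟶  IM  (L0)  txn=BusRdX+Flush  M[L0]=68
step 17: P1: load  L0  ⟶  IM  (L0)  txn=∅  M[L0]=68
step 18: P0: load  L0  ⟶  SO  (L0)  txn=BusRd  M[L0]=68
step 19: P1: load  L0  ⟶  SO  (L0)  txn=∅  M[L0]=68
step 20: P0: store L0 := 19  ⟶  MI  (L0)  txn=BusUpgr+Flush  M[L0]=55
step 21: P0: store L1 := 46  ⟶  MI  (L1)  txn=BusUpgr+Flush  M[L1]=76
step 22: P0: load  L0  ⟶  MI  (L0)  txn=∅  M[L0]=55
step 23: P1: store L0 := 87  ⟶  IM  (L0)  txn=BusRdX+Flush  M[L0]=19
step 24: P1: store L1 := 25  ⟶  IM  (L1)  txn=BusRdX+Flush  M[L1]=46
step 25: P0: load  L0  ⟶  SO  (L0)  txn=BusRd  M[L0]=19
step 26: P1: load  L0  ⟶  SO  (L0)  txn=∅  M[L0]=19
step 27: P1: store L1 := 88  ⟶  IM  (L1)  txn=∅  M[L1]=46
step 28: P0: store L1 := 24  ⟶  MI  (L1)  txn=BusRdX+Flush  M[L1]=88
step 29: P0: load  L0  ⟶  SO  (L0)  txn=∅  M[L0]=19

state = M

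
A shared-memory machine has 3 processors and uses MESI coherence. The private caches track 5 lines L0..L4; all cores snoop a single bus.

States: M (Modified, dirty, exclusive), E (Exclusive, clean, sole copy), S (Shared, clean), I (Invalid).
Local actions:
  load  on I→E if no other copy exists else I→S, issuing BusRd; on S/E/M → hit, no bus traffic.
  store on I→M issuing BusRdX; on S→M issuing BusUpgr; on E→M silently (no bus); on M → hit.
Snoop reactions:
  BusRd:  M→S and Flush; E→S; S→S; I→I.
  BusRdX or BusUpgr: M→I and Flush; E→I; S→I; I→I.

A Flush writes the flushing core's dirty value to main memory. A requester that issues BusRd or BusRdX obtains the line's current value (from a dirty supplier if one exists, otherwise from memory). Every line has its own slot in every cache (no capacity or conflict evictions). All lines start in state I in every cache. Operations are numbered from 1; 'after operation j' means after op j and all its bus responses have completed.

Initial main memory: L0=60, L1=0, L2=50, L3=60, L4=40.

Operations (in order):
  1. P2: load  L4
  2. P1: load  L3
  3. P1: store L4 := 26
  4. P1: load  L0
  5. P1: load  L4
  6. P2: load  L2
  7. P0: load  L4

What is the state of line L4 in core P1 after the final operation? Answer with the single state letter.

state = S

[1] P2: load  L4 | P0:I, P1:I, P2:E(40) | bus: BusRd
[2] P1: load  L3 | P0:I, P1:E(60), P2:I | bus: BusRd
[3] P1: store L4 := 26 | P0:I, P1:M(26), P2:I | bus: BusRdX
[4] P1: load  L0 | P0:I, P1:E(60), P2:I | bus: BusRd
[5] P1: load  L4 | P0:I, P1:M(26), P2:I | bus: none
[6] P2: load  L2 | P0:I, P1:I, P2:E(50) | bus: BusRd
[7] P0: load  L4 | P0:S(26), P1:S(26), P2:I | bus: BusRd,Flush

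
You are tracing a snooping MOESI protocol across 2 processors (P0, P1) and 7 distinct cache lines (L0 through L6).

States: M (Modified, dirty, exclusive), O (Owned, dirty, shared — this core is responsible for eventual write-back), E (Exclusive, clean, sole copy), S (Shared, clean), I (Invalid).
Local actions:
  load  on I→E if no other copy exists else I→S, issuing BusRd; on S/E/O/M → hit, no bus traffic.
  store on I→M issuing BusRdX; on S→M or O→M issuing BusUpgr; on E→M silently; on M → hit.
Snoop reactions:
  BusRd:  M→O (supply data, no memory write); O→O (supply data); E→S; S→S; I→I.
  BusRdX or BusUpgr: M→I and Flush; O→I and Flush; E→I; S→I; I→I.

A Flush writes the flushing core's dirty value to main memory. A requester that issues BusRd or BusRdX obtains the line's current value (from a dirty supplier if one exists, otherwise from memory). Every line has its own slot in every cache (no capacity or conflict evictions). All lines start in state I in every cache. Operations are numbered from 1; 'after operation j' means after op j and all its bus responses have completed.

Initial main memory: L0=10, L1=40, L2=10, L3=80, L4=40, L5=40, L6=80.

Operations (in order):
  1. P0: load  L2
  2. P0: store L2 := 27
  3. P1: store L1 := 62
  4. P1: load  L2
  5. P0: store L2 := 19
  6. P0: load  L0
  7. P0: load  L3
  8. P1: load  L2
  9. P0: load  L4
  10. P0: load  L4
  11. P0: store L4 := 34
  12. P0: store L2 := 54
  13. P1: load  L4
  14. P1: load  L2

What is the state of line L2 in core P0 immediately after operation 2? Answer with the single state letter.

state = M

1. P0: load  L2  bus=[BusRd]  L2: P0=E P1=I  mem[L2]=10
2. P0: store L2 := 27  bus=[-]  L2: P0=M P1=I  mem[L2]=10
3. P1: store L1 := 62  bus=[BusRdX]  L1: P0=I P1=M  mem[L1]=40
4. P1: load  L2  bus=[BusRd]  L2: P0=O P1=S  mem[L2]=10
5. P0: store L2 := 19  bus=[BusUpgr]  L2: P0=M P1=I  mem[L2]=10
6. P0: load  L0  bus=[BusRd]  L0: P0=E P1=I  mem[L0]=10
7. P0: load  L3  bus=[BusRd]  L3: P0=E P1=I  mem[L3]=80
8. P1: load  L2  bus=[BusRd]  L2: P0=O P1=S  mem[L2]=10
9. P0: load  L4  bus=[BusRd]  L4: P0=E P1=I  mem[L4]=40
10. P0: load  L4  bus=[-]  L4: P0=E P1=I  mem[L4]=40
11. P0: store L4 := 34  bus=[-]  L4: P0=M P1=I  mem[L4]=40
12. P0: store L2 := 54  bus=[BusUpgr]  L2: P0=M P1=I  mem[L2]=10
13. P1: load  L4  bus=[BusRd]  L4: P0=O P1=S  mem[L4]=40
14. P1: load  L2  bus=[BusRd]  L2: P0=O P1=S  mem[L2]=10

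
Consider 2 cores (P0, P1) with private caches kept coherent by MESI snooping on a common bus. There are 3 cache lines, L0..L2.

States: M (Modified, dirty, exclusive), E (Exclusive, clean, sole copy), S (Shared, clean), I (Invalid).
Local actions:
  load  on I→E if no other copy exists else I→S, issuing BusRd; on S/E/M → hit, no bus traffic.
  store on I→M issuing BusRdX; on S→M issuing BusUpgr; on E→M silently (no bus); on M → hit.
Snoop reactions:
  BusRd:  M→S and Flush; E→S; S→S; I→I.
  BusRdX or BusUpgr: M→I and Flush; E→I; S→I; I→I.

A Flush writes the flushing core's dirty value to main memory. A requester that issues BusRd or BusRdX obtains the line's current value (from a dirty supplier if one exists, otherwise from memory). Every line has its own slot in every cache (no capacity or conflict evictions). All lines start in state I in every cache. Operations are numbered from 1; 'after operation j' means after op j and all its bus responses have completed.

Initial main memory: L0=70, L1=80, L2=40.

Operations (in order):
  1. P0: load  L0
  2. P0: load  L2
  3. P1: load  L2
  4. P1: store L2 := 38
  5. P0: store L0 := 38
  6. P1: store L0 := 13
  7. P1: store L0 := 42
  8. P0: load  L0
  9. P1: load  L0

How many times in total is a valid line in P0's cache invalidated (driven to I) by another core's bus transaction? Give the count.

invalidations = 2

  op1 P0: load  L0 → E/I on L0; bus BusRd; mem=70
  op2 P0: load  L2 → E/I on L2; bus BusRd; mem=40
  op3 P1: load  L2 → S/S on L2; bus BusRd; mem=40
  op4 P1: store L2 := 38 → I/M on L2; bus BusUpgr; mem=40
  op5 P0: store L0 := 38 → M/I on L0; bus (none); mem=70
  op6 P1: store L0 := 13 → I/M on L0; bus BusRdX Flush; mem=38
  op7 P1: store L0 := 42 → I/M on L0; bus (none); mem=38
  op8 P0: load  L0 → S/S on L0; bus BusRd Flush; mem=42
  op9 P1: load  L0 → S/S on L0; bus (none); mem=42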